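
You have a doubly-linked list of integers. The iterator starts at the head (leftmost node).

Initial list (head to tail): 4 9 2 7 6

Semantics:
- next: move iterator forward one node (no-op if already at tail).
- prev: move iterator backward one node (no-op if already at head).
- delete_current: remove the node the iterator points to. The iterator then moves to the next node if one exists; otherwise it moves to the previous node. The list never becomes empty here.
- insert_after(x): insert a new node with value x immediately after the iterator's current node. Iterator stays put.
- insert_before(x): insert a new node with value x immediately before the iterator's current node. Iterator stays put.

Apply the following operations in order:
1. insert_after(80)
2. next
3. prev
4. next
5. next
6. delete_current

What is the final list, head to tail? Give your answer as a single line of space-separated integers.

Answer: 4 80 2 7 6

Derivation:
After 1 (insert_after(80)): list=[4, 80, 9, 2, 7, 6] cursor@4
After 2 (next): list=[4, 80, 9, 2, 7, 6] cursor@80
After 3 (prev): list=[4, 80, 9, 2, 7, 6] cursor@4
After 4 (next): list=[4, 80, 9, 2, 7, 6] cursor@80
After 5 (next): list=[4, 80, 9, 2, 7, 6] cursor@9
After 6 (delete_current): list=[4, 80, 2, 7, 6] cursor@2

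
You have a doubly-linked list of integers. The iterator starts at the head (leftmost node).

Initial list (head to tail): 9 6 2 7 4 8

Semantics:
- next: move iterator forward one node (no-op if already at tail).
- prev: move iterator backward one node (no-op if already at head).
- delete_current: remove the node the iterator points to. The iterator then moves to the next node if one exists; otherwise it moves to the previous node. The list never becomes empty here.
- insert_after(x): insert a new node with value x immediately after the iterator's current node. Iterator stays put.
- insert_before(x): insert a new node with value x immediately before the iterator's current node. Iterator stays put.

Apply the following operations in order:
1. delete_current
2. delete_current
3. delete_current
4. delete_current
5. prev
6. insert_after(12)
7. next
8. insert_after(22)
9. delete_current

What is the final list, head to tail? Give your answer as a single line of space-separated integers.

After 1 (delete_current): list=[6, 2, 7, 4, 8] cursor@6
After 2 (delete_current): list=[2, 7, 4, 8] cursor@2
After 3 (delete_current): list=[7, 4, 8] cursor@7
After 4 (delete_current): list=[4, 8] cursor@4
After 5 (prev): list=[4, 8] cursor@4
After 6 (insert_after(12)): list=[4, 12, 8] cursor@4
After 7 (next): list=[4, 12, 8] cursor@12
After 8 (insert_after(22)): list=[4, 12, 22, 8] cursor@12
After 9 (delete_current): list=[4, 22, 8] cursor@22

Answer: 4 22 8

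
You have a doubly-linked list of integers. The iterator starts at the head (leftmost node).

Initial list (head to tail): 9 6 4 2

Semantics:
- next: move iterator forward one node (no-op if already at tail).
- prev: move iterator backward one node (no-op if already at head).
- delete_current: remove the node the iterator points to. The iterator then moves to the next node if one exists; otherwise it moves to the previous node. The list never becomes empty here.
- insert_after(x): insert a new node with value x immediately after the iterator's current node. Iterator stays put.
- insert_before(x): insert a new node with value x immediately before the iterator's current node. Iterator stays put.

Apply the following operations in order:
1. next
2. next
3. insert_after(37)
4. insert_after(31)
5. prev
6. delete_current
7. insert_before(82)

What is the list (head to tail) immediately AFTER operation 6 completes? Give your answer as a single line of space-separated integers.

After 1 (next): list=[9, 6, 4, 2] cursor@6
After 2 (next): list=[9, 6, 4, 2] cursor@4
After 3 (insert_after(37)): list=[9, 6, 4, 37, 2] cursor@4
After 4 (insert_after(31)): list=[9, 6, 4, 31, 37, 2] cursor@4
After 5 (prev): list=[9, 6, 4, 31, 37, 2] cursor@6
After 6 (delete_current): list=[9, 4, 31, 37, 2] cursor@4

Answer: 9 4 31 37 2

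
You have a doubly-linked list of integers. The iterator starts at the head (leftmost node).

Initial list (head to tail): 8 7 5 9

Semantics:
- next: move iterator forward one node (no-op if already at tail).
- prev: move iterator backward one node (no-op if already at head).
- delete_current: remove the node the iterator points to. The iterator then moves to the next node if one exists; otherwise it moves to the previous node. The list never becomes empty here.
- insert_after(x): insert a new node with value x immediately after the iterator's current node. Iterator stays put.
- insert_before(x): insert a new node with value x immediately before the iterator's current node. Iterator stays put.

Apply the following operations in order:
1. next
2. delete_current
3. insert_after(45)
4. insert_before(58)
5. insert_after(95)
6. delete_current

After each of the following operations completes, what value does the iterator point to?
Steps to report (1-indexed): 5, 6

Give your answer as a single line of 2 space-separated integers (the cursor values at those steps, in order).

Answer: 5 95

Derivation:
After 1 (next): list=[8, 7, 5, 9] cursor@7
After 2 (delete_current): list=[8, 5, 9] cursor@5
After 3 (insert_after(45)): list=[8, 5, 45, 9] cursor@5
After 4 (insert_before(58)): list=[8, 58, 5, 45, 9] cursor@5
After 5 (insert_after(95)): list=[8, 58, 5, 95, 45, 9] cursor@5
After 6 (delete_current): list=[8, 58, 95, 45, 9] cursor@95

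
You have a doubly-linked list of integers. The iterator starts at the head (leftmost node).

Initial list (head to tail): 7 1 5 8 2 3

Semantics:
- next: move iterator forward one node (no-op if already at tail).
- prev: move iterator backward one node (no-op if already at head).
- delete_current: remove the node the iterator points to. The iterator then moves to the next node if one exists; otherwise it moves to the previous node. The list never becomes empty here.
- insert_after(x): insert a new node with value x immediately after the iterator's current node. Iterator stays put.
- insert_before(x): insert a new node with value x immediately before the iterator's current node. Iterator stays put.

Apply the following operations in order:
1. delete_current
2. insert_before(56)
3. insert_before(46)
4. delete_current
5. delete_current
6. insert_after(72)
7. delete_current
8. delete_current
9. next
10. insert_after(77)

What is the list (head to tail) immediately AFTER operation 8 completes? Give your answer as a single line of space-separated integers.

Answer: 56 46 2 3

Derivation:
After 1 (delete_current): list=[1, 5, 8, 2, 3] cursor@1
After 2 (insert_before(56)): list=[56, 1, 5, 8, 2, 3] cursor@1
After 3 (insert_before(46)): list=[56, 46, 1, 5, 8, 2, 3] cursor@1
After 4 (delete_current): list=[56, 46, 5, 8, 2, 3] cursor@5
After 5 (delete_current): list=[56, 46, 8, 2, 3] cursor@8
After 6 (insert_after(72)): list=[56, 46, 8, 72, 2, 3] cursor@8
After 7 (delete_current): list=[56, 46, 72, 2, 3] cursor@72
After 8 (delete_current): list=[56, 46, 2, 3] cursor@2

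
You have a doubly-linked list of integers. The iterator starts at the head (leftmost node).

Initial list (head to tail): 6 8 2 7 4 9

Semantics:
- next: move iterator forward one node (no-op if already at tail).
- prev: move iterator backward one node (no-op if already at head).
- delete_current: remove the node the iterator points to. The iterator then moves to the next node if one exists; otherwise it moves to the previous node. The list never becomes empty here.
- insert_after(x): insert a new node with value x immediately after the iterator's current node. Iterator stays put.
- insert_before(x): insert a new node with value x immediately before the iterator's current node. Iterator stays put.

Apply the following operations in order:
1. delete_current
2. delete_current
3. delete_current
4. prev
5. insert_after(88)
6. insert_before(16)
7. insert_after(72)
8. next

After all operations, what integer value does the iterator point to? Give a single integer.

After 1 (delete_current): list=[8, 2, 7, 4, 9] cursor@8
After 2 (delete_current): list=[2, 7, 4, 9] cursor@2
After 3 (delete_current): list=[7, 4, 9] cursor@7
After 4 (prev): list=[7, 4, 9] cursor@7
After 5 (insert_after(88)): list=[7, 88, 4, 9] cursor@7
After 6 (insert_before(16)): list=[16, 7, 88, 4, 9] cursor@7
After 7 (insert_after(72)): list=[16, 7, 72, 88, 4, 9] cursor@7
After 8 (next): list=[16, 7, 72, 88, 4, 9] cursor@72

Answer: 72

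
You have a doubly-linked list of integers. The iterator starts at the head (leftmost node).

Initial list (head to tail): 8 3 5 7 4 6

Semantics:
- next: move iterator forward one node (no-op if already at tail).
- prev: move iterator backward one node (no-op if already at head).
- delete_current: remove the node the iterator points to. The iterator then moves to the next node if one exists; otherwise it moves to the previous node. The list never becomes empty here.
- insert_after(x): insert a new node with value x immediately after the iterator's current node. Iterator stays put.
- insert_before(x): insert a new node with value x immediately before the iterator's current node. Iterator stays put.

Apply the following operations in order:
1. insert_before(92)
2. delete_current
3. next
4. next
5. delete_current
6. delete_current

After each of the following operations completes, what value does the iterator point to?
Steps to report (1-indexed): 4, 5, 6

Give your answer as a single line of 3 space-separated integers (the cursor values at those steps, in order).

After 1 (insert_before(92)): list=[92, 8, 3, 5, 7, 4, 6] cursor@8
After 2 (delete_current): list=[92, 3, 5, 7, 4, 6] cursor@3
After 3 (next): list=[92, 3, 5, 7, 4, 6] cursor@5
After 4 (next): list=[92, 3, 5, 7, 4, 6] cursor@7
After 5 (delete_current): list=[92, 3, 5, 4, 6] cursor@4
After 6 (delete_current): list=[92, 3, 5, 6] cursor@6

Answer: 7 4 6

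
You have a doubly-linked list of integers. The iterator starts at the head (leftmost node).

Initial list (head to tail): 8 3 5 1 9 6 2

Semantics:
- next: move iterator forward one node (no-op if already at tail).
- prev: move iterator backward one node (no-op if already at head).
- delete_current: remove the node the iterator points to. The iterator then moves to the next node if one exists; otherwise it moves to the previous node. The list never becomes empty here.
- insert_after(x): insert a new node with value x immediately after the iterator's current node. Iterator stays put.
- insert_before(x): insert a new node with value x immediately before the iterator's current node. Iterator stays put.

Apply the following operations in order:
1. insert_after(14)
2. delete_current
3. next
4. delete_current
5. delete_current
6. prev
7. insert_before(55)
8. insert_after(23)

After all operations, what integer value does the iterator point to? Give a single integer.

Answer: 14

Derivation:
After 1 (insert_after(14)): list=[8, 14, 3, 5, 1, 9, 6, 2] cursor@8
After 2 (delete_current): list=[14, 3, 5, 1, 9, 6, 2] cursor@14
After 3 (next): list=[14, 3, 5, 1, 9, 6, 2] cursor@3
After 4 (delete_current): list=[14, 5, 1, 9, 6, 2] cursor@5
After 5 (delete_current): list=[14, 1, 9, 6, 2] cursor@1
After 6 (prev): list=[14, 1, 9, 6, 2] cursor@14
After 7 (insert_before(55)): list=[55, 14, 1, 9, 6, 2] cursor@14
After 8 (insert_after(23)): list=[55, 14, 23, 1, 9, 6, 2] cursor@14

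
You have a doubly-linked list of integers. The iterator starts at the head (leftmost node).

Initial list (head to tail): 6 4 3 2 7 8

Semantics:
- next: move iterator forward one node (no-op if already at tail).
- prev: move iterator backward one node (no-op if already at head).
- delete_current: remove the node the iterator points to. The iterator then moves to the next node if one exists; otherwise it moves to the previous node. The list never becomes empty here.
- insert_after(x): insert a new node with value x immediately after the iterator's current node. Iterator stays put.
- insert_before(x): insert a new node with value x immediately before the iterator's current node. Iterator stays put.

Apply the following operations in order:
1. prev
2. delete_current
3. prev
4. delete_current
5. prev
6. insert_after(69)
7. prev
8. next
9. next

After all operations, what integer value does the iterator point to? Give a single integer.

After 1 (prev): list=[6, 4, 3, 2, 7, 8] cursor@6
After 2 (delete_current): list=[4, 3, 2, 7, 8] cursor@4
After 3 (prev): list=[4, 3, 2, 7, 8] cursor@4
After 4 (delete_current): list=[3, 2, 7, 8] cursor@3
After 5 (prev): list=[3, 2, 7, 8] cursor@3
After 6 (insert_after(69)): list=[3, 69, 2, 7, 8] cursor@3
After 7 (prev): list=[3, 69, 2, 7, 8] cursor@3
After 8 (next): list=[3, 69, 2, 7, 8] cursor@69
After 9 (next): list=[3, 69, 2, 7, 8] cursor@2

Answer: 2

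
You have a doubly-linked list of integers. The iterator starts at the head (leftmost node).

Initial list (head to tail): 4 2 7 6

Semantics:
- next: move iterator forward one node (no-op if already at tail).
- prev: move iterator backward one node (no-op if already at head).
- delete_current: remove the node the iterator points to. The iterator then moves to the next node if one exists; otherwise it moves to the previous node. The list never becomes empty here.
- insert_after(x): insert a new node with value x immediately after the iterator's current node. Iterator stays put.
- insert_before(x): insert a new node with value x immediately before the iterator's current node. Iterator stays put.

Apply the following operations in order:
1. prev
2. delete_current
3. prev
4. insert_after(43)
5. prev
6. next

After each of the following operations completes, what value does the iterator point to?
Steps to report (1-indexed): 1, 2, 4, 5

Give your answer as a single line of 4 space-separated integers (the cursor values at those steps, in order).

After 1 (prev): list=[4, 2, 7, 6] cursor@4
After 2 (delete_current): list=[2, 7, 6] cursor@2
After 3 (prev): list=[2, 7, 6] cursor@2
After 4 (insert_after(43)): list=[2, 43, 7, 6] cursor@2
After 5 (prev): list=[2, 43, 7, 6] cursor@2
After 6 (next): list=[2, 43, 7, 6] cursor@43

Answer: 4 2 2 2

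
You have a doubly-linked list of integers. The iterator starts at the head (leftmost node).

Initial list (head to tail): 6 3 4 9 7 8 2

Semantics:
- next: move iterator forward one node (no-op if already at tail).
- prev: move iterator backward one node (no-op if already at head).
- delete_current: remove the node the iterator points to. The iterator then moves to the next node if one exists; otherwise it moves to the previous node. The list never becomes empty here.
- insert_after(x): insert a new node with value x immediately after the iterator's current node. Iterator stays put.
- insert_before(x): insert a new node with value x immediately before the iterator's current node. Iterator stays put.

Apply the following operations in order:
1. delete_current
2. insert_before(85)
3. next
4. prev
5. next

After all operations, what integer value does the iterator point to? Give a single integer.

After 1 (delete_current): list=[3, 4, 9, 7, 8, 2] cursor@3
After 2 (insert_before(85)): list=[85, 3, 4, 9, 7, 8, 2] cursor@3
After 3 (next): list=[85, 3, 4, 9, 7, 8, 2] cursor@4
After 4 (prev): list=[85, 3, 4, 9, 7, 8, 2] cursor@3
After 5 (next): list=[85, 3, 4, 9, 7, 8, 2] cursor@4

Answer: 4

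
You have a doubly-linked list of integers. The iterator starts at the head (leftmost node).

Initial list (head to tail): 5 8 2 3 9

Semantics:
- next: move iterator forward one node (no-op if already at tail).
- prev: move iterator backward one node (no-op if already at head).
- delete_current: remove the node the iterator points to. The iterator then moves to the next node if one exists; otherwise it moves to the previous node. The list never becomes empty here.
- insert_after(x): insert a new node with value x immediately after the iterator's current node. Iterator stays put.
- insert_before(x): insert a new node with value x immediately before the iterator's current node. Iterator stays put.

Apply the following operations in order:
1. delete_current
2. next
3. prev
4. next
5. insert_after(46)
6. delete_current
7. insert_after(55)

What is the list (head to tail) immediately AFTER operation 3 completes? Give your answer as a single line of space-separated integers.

Answer: 8 2 3 9

Derivation:
After 1 (delete_current): list=[8, 2, 3, 9] cursor@8
After 2 (next): list=[8, 2, 3, 9] cursor@2
After 3 (prev): list=[8, 2, 3, 9] cursor@8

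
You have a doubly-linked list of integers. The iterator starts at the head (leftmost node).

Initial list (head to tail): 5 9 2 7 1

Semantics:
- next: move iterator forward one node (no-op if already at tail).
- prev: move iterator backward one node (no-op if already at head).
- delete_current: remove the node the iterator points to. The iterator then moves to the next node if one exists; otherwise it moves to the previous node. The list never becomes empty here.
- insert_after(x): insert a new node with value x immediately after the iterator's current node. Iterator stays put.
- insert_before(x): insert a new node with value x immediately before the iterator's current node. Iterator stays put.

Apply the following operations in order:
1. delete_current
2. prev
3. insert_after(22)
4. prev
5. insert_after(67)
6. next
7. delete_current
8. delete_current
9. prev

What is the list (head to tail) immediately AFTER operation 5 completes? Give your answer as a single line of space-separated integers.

Answer: 9 67 22 2 7 1

Derivation:
After 1 (delete_current): list=[9, 2, 7, 1] cursor@9
After 2 (prev): list=[9, 2, 7, 1] cursor@9
After 3 (insert_after(22)): list=[9, 22, 2, 7, 1] cursor@9
After 4 (prev): list=[9, 22, 2, 7, 1] cursor@9
After 5 (insert_after(67)): list=[9, 67, 22, 2, 7, 1] cursor@9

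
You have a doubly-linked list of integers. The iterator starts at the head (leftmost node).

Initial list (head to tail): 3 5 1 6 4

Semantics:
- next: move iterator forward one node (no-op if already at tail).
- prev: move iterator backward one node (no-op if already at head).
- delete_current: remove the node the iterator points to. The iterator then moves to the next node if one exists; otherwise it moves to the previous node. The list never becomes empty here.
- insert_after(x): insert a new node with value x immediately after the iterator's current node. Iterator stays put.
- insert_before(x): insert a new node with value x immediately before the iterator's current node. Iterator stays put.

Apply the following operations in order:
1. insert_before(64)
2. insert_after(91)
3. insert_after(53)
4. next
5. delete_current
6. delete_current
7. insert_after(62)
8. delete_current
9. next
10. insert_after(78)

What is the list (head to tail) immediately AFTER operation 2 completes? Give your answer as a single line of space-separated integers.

Answer: 64 3 91 5 1 6 4

Derivation:
After 1 (insert_before(64)): list=[64, 3, 5, 1, 6, 4] cursor@3
After 2 (insert_after(91)): list=[64, 3, 91, 5, 1, 6, 4] cursor@3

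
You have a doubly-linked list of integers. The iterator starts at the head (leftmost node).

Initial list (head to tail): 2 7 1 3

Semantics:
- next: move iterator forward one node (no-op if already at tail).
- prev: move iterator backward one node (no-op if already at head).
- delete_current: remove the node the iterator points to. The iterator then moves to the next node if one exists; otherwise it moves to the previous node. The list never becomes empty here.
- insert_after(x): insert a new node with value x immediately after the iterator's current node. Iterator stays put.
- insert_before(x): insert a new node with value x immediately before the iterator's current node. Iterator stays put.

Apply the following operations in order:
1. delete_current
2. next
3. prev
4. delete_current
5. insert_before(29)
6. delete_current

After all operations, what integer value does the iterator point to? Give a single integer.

After 1 (delete_current): list=[7, 1, 3] cursor@7
After 2 (next): list=[7, 1, 3] cursor@1
After 3 (prev): list=[7, 1, 3] cursor@7
After 4 (delete_current): list=[1, 3] cursor@1
After 5 (insert_before(29)): list=[29, 1, 3] cursor@1
After 6 (delete_current): list=[29, 3] cursor@3

Answer: 3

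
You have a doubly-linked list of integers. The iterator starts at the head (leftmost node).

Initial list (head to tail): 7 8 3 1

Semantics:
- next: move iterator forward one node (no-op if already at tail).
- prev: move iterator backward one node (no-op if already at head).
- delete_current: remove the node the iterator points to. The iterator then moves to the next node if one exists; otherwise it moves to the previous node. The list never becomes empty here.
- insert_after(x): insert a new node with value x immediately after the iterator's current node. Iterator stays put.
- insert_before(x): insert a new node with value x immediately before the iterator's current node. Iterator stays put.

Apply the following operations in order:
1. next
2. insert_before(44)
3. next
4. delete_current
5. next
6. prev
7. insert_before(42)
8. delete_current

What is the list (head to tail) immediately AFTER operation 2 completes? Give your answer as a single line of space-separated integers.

Answer: 7 44 8 3 1

Derivation:
After 1 (next): list=[7, 8, 3, 1] cursor@8
After 2 (insert_before(44)): list=[7, 44, 8, 3, 1] cursor@8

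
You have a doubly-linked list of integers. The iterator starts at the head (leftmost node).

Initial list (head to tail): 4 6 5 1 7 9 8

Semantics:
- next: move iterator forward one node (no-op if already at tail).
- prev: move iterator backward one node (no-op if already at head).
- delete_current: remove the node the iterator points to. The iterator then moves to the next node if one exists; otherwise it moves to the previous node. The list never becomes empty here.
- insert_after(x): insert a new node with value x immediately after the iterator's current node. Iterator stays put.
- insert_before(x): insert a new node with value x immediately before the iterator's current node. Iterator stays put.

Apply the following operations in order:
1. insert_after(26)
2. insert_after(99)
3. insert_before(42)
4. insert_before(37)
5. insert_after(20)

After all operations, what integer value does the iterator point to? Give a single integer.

Answer: 4

Derivation:
After 1 (insert_after(26)): list=[4, 26, 6, 5, 1, 7, 9, 8] cursor@4
After 2 (insert_after(99)): list=[4, 99, 26, 6, 5, 1, 7, 9, 8] cursor@4
After 3 (insert_before(42)): list=[42, 4, 99, 26, 6, 5, 1, 7, 9, 8] cursor@4
After 4 (insert_before(37)): list=[42, 37, 4, 99, 26, 6, 5, 1, 7, 9, 8] cursor@4
After 5 (insert_after(20)): list=[42, 37, 4, 20, 99, 26, 6, 5, 1, 7, 9, 8] cursor@4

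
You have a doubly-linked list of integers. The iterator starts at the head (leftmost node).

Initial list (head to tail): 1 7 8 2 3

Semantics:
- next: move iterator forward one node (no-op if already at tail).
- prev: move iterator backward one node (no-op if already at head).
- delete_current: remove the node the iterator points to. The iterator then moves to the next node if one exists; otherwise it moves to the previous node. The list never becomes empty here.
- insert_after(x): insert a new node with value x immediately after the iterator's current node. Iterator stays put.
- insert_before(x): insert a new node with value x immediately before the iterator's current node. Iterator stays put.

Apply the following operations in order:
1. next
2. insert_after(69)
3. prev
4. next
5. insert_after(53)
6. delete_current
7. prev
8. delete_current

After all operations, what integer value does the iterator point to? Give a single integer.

Answer: 53

Derivation:
After 1 (next): list=[1, 7, 8, 2, 3] cursor@7
After 2 (insert_after(69)): list=[1, 7, 69, 8, 2, 3] cursor@7
After 3 (prev): list=[1, 7, 69, 8, 2, 3] cursor@1
After 4 (next): list=[1, 7, 69, 8, 2, 3] cursor@7
After 5 (insert_after(53)): list=[1, 7, 53, 69, 8, 2, 3] cursor@7
After 6 (delete_current): list=[1, 53, 69, 8, 2, 3] cursor@53
After 7 (prev): list=[1, 53, 69, 8, 2, 3] cursor@1
After 8 (delete_current): list=[53, 69, 8, 2, 3] cursor@53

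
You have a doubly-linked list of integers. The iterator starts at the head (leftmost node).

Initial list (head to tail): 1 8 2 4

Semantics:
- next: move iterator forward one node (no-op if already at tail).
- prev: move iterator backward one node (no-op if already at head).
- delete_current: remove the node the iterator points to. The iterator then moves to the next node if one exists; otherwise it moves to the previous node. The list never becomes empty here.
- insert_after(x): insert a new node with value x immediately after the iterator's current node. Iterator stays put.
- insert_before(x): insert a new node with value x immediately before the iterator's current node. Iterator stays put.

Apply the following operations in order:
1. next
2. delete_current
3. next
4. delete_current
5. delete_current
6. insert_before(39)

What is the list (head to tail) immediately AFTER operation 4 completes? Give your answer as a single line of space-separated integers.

Answer: 1 2

Derivation:
After 1 (next): list=[1, 8, 2, 4] cursor@8
After 2 (delete_current): list=[1, 2, 4] cursor@2
After 3 (next): list=[1, 2, 4] cursor@4
After 4 (delete_current): list=[1, 2] cursor@2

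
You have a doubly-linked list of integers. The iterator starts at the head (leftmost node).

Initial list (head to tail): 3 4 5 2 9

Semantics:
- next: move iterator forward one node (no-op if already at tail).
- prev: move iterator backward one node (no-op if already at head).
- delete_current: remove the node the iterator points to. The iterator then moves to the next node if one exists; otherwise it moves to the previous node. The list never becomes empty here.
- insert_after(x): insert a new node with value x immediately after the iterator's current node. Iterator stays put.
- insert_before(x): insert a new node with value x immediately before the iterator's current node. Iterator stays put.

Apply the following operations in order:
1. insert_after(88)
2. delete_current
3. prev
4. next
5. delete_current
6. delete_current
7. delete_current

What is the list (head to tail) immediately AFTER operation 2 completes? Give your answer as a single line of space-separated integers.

After 1 (insert_after(88)): list=[3, 88, 4, 5, 2, 9] cursor@3
After 2 (delete_current): list=[88, 4, 5, 2, 9] cursor@88

Answer: 88 4 5 2 9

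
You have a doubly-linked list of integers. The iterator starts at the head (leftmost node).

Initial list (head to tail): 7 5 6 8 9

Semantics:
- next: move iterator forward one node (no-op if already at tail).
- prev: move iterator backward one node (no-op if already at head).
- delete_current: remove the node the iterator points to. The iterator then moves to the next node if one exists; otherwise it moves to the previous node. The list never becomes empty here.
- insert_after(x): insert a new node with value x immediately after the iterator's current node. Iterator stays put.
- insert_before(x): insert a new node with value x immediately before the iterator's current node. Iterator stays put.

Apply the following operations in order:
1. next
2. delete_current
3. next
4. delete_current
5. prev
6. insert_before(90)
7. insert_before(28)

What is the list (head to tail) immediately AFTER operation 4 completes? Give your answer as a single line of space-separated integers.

After 1 (next): list=[7, 5, 6, 8, 9] cursor@5
After 2 (delete_current): list=[7, 6, 8, 9] cursor@6
After 3 (next): list=[7, 6, 8, 9] cursor@8
After 4 (delete_current): list=[7, 6, 9] cursor@9

Answer: 7 6 9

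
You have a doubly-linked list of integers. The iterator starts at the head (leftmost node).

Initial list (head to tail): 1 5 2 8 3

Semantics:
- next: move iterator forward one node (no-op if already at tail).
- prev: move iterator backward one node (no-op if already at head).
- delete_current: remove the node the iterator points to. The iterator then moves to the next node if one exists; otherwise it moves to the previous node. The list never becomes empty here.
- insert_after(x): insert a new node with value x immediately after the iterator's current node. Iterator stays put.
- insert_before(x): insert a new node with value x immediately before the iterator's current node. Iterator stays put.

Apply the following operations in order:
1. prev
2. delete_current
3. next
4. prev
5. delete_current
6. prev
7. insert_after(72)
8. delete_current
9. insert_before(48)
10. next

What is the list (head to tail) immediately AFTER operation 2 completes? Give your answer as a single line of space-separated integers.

After 1 (prev): list=[1, 5, 2, 8, 3] cursor@1
After 2 (delete_current): list=[5, 2, 8, 3] cursor@5

Answer: 5 2 8 3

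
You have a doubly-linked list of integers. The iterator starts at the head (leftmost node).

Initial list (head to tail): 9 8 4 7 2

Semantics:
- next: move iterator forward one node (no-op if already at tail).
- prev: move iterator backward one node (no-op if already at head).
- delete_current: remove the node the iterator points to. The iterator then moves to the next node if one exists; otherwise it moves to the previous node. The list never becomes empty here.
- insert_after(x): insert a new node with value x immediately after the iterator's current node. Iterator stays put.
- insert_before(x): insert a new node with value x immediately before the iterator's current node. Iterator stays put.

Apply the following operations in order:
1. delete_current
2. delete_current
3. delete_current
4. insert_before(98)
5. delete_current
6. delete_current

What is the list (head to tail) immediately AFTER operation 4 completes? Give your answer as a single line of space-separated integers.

After 1 (delete_current): list=[8, 4, 7, 2] cursor@8
After 2 (delete_current): list=[4, 7, 2] cursor@4
After 3 (delete_current): list=[7, 2] cursor@7
After 4 (insert_before(98)): list=[98, 7, 2] cursor@7

Answer: 98 7 2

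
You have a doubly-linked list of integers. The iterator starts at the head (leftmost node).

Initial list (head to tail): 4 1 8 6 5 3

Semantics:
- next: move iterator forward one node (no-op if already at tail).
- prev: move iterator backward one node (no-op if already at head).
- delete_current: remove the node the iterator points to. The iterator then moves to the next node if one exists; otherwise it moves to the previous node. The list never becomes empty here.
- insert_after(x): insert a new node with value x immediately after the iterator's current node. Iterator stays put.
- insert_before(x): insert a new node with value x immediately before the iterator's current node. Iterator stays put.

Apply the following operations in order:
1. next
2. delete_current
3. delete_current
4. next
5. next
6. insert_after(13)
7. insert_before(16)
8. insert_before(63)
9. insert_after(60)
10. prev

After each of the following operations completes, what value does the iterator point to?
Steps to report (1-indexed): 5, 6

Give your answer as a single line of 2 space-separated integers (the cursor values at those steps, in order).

Answer: 3 3

Derivation:
After 1 (next): list=[4, 1, 8, 6, 5, 3] cursor@1
After 2 (delete_current): list=[4, 8, 6, 5, 3] cursor@8
After 3 (delete_current): list=[4, 6, 5, 3] cursor@6
After 4 (next): list=[4, 6, 5, 3] cursor@5
After 5 (next): list=[4, 6, 5, 3] cursor@3
After 6 (insert_after(13)): list=[4, 6, 5, 3, 13] cursor@3
After 7 (insert_before(16)): list=[4, 6, 5, 16, 3, 13] cursor@3
After 8 (insert_before(63)): list=[4, 6, 5, 16, 63, 3, 13] cursor@3
After 9 (insert_after(60)): list=[4, 6, 5, 16, 63, 3, 60, 13] cursor@3
After 10 (prev): list=[4, 6, 5, 16, 63, 3, 60, 13] cursor@63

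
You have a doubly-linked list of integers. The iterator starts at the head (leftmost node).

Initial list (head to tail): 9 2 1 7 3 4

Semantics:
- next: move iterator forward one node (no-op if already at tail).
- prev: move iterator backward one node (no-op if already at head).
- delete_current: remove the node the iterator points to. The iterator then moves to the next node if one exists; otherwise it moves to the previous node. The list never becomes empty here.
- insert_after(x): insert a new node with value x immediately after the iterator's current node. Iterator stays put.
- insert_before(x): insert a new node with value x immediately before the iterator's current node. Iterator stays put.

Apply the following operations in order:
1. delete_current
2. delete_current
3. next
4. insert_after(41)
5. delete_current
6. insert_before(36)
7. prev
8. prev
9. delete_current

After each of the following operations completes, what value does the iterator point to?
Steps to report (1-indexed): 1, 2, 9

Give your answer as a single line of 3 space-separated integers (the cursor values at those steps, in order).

Answer: 2 1 36

Derivation:
After 1 (delete_current): list=[2, 1, 7, 3, 4] cursor@2
After 2 (delete_current): list=[1, 7, 3, 4] cursor@1
After 3 (next): list=[1, 7, 3, 4] cursor@7
After 4 (insert_after(41)): list=[1, 7, 41, 3, 4] cursor@7
After 5 (delete_current): list=[1, 41, 3, 4] cursor@41
After 6 (insert_before(36)): list=[1, 36, 41, 3, 4] cursor@41
After 7 (prev): list=[1, 36, 41, 3, 4] cursor@36
After 8 (prev): list=[1, 36, 41, 3, 4] cursor@1
After 9 (delete_current): list=[36, 41, 3, 4] cursor@36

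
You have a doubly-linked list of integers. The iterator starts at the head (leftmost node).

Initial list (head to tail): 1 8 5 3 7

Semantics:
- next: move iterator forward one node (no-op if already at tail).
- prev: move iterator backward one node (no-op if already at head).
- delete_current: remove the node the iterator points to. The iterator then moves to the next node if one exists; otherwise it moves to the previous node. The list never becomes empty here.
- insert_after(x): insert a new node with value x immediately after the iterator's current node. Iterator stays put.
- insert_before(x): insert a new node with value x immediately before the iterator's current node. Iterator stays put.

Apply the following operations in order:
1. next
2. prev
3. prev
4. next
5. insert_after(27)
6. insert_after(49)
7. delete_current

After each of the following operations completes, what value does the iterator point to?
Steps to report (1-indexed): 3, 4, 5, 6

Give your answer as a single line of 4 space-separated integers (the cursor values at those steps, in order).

After 1 (next): list=[1, 8, 5, 3, 7] cursor@8
After 2 (prev): list=[1, 8, 5, 3, 7] cursor@1
After 3 (prev): list=[1, 8, 5, 3, 7] cursor@1
After 4 (next): list=[1, 8, 5, 3, 7] cursor@8
After 5 (insert_after(27)): list=[1, 8, 27, 5, 3, 7] cursor@8
After 6 (insert_after(49)): list=[1, 8, 49, 27, 5, 3, 7] cursor@8
After 7 (delete_current): list=[1, 49, 27, 5, 3, 7] cursor@49

Answer: 1 8 8 8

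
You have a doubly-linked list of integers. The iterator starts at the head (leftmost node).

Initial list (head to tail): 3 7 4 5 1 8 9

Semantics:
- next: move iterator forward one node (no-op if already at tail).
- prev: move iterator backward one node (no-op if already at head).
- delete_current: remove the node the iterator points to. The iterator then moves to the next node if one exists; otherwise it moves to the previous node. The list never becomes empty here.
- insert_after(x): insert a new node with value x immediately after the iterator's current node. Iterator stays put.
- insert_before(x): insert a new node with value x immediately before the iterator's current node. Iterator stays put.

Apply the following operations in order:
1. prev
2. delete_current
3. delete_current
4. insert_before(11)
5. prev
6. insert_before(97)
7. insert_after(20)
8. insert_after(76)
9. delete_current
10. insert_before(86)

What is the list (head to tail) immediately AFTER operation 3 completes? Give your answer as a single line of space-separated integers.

After 1 (prev): list=[3, 7, 4, 5, 1, 8, 9] cursor@3
After 2 (delete_current): list=[7, 4, 5, 1, 8, 9] cursor@7
After 3 (delete_current): list=[4, 5, 1, 8, 9] cursor@4

Answer: 4 5 1 8 9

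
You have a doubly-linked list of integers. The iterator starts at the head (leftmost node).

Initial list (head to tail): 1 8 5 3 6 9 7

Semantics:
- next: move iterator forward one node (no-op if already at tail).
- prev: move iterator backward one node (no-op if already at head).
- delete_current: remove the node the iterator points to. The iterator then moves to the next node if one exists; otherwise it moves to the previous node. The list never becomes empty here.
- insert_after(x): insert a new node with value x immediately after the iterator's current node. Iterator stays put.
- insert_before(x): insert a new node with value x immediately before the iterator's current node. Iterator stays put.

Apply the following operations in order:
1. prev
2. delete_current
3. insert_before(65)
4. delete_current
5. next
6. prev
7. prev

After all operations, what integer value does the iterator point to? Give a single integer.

After 1 (prev): list=[1, 8, 5, 3, 6, 9, 7] cursor@1
After 2 (delete_current): list=[8, 5, 3, 6, 9, 7] cursor@8
After 3 (insert_before(65)): list=[65, 8, 5, 3, 6, 9, 7] cursor@8
After 4 (delete_current): list=[65, 5, 3, 6, 9, 7] cursor@5
After 5 (next): list=[65, 5, 3, 6, 9, 7] cursor@3
After 6 (prev): list=[65, 5, 3, 6, 9, 7] cursor@5
After 7 (prev): list=[65, 5, 3, 6, 9, 7] cursor@65

Answer: 65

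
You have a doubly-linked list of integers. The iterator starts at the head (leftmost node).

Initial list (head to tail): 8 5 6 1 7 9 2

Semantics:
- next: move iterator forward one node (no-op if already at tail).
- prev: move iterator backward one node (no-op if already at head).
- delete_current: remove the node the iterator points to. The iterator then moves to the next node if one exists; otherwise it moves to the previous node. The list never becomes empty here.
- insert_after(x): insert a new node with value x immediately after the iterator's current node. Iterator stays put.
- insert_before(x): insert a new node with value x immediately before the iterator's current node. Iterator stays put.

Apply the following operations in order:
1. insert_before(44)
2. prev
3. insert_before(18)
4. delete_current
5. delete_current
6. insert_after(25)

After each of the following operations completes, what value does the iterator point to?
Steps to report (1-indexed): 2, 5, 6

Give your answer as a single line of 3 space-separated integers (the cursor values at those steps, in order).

After 1 (insert_before(44)): list=[44, 8, 5, 6, 1, 7, 9, 2] cursor@8
After 2 (prev): list=[44, 8, 5, 6, 1, 7, 9, 2] cursor@44
After 3 (insert_before(18)): list=[18, 44, 8, 5, 6, 1, 7, 9, 2] cursor@44
After 4 (delete_current): list=[18, 8, 5, 6, 1, 7, 9, 2] cursor@8
After 5 (delete_current): list=[18, 5, 6, 1, 7, 9, 2] cursor@5
After 6 (insert_after(25)): list=[18, 5, 25, 6, 1, 7, 9, 2] cursor@5

Answer: 44 5 5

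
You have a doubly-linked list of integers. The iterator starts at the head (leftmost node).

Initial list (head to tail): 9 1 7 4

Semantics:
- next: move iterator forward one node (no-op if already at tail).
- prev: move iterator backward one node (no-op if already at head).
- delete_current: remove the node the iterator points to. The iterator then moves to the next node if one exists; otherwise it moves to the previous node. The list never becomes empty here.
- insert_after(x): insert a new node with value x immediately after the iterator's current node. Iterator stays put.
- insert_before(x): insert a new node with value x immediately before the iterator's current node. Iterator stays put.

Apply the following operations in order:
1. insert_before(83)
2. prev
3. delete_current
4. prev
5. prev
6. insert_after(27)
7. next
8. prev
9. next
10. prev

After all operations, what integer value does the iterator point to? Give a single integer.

After 1 (insert_before(83)): list=[83, 9, 1, 7, 4] cursor@9
After 2 (prev): list=[83, 9, 1, 7, 4] cursor@83
After 3 (delete_current): list=[9, 1, 7, 4] cursor@9
After 4 (prev): list=[9, 1, 7, 4] cursor@9
After 5 (prev): list=[9, 1, 7, 4] cursor@9
After 6 (insert_after(27)): list=[9, 27, 1, 7, 4] cursor@9
After 7 (next): list=[9, 27, 1, 7, 4] cursor@27
After 8 (prev): list=[9, 27, 1, 7, 4] cursor@9
After 9 (next): list=[9, 27, 1, 7, 4] cursor@27
After 10 (prev): list=[9, 27, 1, 7, 4] cursor@9

Answer: 9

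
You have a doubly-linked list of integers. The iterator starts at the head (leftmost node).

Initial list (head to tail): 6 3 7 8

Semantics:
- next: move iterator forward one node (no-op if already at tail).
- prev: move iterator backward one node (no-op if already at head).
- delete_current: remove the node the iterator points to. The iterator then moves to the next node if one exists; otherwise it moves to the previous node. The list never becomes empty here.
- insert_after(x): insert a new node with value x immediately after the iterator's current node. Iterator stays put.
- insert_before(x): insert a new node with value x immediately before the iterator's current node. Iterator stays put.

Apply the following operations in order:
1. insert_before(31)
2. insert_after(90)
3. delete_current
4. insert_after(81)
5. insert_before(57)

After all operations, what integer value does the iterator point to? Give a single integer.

After 1 (insert_before(31)): list=[31, 6, 3, 7, 8] cursor@6
After 2 (insert_after(90)): list=[31, 6, 90, 3, 7, 8] cursor@6
After 3 (delete_current): list=[31, 90, 3, 7, 8] cursor@90
After 4 (insert_after(81)): list=[31, 90, 81, 3, 7, 8] cursor@90
After 5 (insert_before(57)): list=[31, 57, 90, 81, 3, 7, 8] cursor@90

Answer: 90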